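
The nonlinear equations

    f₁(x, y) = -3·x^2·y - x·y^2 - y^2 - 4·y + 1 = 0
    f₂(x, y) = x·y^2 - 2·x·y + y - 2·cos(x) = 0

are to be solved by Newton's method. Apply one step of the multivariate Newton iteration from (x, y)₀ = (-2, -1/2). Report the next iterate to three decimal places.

At (-2, -1/2): F = (9.250, -2.16771).
Jacobian J = [[-6·x·y - y^2, -3·x^2 - 2·x·y - 2·y - 4], [y^2 - 2·y + 2·sin(x), 2·x·y - 2·x + 1]].
At the point, J = [[-6.250, -17.000], [-0.56859, 7.000]] (det J = -53.41611).
Solving J·Δ = −F gives Δ = (0.522, 0.352).
Then the next iterate is (x, y)₁ = (-1.478, -0.148).

(-1.478, -0.148)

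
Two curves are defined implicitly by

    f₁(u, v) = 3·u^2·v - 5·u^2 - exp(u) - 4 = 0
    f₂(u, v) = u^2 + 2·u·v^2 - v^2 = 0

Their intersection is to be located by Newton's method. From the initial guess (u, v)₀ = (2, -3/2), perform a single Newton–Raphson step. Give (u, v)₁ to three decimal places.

(0.971, -1.278)

At (2, -3/2): F = (-49.38906, 10.750).
Jacobian J = [[6·u·v - 10·u - exp(u), 3·u^2], [2·u + 2·v^2, 4·u·v - 2·v]].
At the point, J = [[-45.38906, 12.000], [8.500, -9.000]] (det J = 306.50150).
Solving J·Δ = −F gives Δ = (-1.029, 0.222).
Then the next iterate is (u, v)₁ = (0.971, -1.278).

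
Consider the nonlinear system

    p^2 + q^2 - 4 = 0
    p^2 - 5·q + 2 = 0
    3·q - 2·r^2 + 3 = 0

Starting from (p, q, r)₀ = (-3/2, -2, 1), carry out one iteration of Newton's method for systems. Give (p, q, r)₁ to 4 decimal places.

At (-3/2, -2, 1): F = (2.2500, 14.2500, -5.0000).
Jacobian J = [[2·p, 2·q, 0], [2·p, -5, 0], [0, 3, -4·r]].
At the point, J = [[-3.0000, -4.0000, 0.0000], [-3.0000, -5.0000, 0.0000], [0.0000, 3.0000, -4.0000]] (det J = -12.0000).
Solving J·Δ = −F gives Δ = (-15.2500, 12.0000, 7.7500).
Then the next iterate is (p, q, r)₁ = (-16.7500, 10.0000, 8.7500).

(-16.7500, 10.0000, 8.7500)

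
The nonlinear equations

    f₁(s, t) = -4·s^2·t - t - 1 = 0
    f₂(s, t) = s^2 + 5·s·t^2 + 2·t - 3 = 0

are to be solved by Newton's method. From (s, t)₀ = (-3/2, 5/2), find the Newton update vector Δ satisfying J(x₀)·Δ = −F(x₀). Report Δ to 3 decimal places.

(0.635, -0.696)

At (-3/2, 5/2): F = (-26.000, -42.625).
Jacobian J = [[-8·s·t, -4·s^2 - 1], [2·s + 5·t^2, 10·s·t + 2]].
At the point, J = [[30.000, -10.000], [28.250, -35.500]] (det J = -782.500).
Solving J·Δ = −F gives Δ = (0.635, -0.696).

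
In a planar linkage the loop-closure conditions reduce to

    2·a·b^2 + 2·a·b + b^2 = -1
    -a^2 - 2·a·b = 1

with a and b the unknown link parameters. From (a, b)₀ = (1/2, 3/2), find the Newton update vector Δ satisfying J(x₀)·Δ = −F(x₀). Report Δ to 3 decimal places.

(-0.598, -0.360)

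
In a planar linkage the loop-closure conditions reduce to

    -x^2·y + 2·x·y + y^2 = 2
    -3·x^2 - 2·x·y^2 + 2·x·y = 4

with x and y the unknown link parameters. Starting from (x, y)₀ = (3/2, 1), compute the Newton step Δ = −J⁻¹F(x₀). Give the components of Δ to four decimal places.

At (3/2, 1): F = (-0.2500, -10.7500).
Jacobian J = [[-2·x·y + 2·y, -x^2 + 2·x + 2·y], [-6·x - 2·y^2 + 2·y, -4·x·y + 2·x]].
At the point, J = [[-1.0000, 2.7500], [-9.0000, -3.0000]] (det J = 27.7500).
Solving J·Δ = −F gives Δ = (-1.0923, -0.3063).

(-1.0923, -0.3063)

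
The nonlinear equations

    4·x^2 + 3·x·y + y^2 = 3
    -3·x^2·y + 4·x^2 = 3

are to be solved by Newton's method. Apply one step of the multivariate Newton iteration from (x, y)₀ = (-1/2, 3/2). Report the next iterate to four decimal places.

At (-1/2, 3/2): F = (-2.0000, -3.1250).
Jacobian J = [[8·x + 3·y, 3·x + 2·y], [-6·x·y + 8·x, -3·x^2]].
At the point, J = [[0.5000, 1.5000], [0.5000, -0.7500]] (det J = -1.1250).
Solving J·Δ = −F gives Δ = (5.5000, -0.5000).
Then the next iterate is (x, y)₁ = (5.0000, 1.0000).

(5.0000, 1.0000)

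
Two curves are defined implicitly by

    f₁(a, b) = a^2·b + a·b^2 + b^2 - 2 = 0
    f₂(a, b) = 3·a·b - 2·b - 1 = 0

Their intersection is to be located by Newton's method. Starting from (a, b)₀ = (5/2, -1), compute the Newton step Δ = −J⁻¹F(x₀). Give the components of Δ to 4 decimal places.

(-1.2784, 0.4845)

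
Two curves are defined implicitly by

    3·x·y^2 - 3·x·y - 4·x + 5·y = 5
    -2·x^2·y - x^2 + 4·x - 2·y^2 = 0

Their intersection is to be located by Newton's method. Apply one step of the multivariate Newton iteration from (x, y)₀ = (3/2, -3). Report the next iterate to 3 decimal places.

At (3/2, -3): F = (28.000, -0.750).
Jacobian J = [[3·y^2 - 3·y - 4, 6·x·y - 3·x + 5], [-4·x·y - 2·x + 4, -2·x^2 - 4·y]].
At the point, J = [[32.000, -26.500], [19.000, 7.500]] (det J = 743.500).
Solving J·Δ = −F gives Δ = (-0.256, 0.748).
Then the next iterate is (x, y)₁ = (1.244, -2.252).

(1.244, -2.252)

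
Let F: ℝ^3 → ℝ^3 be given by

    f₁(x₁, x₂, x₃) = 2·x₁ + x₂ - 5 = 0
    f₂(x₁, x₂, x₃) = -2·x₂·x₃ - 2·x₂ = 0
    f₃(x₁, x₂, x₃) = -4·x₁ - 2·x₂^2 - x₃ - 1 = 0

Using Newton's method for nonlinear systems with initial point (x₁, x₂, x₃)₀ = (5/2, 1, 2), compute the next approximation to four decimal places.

(-3.0000, 11.0000, -31.0000)

At (5/2, 1, 2): F = (1.0000, -6.0000, -15.0000).
Jacobian J = [[2, 1, 0], [0, -2·x₃ - 2, -2·x₂], [-4, -4·x₂, -1]].
At the point, J = [[2.0000, 1.0000, 0.0000], [0.0000, -6.0000, -2.0000], [-4.0000, -4.0000, -1.0000]] (det J = 4.0000).
Solving J·Δ = −F gives Δ = (-5.5000, 10.0000, -33.0000).
Then the next iterate is (x₁, x₂, x₃)₁ = (-3.0000, 11.0000, -31.0000).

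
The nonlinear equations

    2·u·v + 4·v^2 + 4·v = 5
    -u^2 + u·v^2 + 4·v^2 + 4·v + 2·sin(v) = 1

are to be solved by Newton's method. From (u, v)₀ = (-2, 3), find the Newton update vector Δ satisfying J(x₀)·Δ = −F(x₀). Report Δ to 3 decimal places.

(-0.755, -1.103)

At (-2, 3): F = (31.000, 25.28224).
Jacobian J = [[2·v, 2·u + 8·v + 4], [-2·u + v^2, 2·u·v + 8·v + 2·cos(v) + 4]].
At the point, J = [[6.000, 24.000], [13.000, 14.02002]] (det J = -227.87991).
Solving J·Δ = −F gives Δ = (-0.755, -1.103).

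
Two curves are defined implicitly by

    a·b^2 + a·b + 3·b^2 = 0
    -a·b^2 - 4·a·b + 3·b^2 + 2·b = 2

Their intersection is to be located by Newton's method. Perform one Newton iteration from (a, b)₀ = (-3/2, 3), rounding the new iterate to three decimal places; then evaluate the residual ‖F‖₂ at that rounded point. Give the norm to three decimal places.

At (-3/2, 3): F = (9.000, 62.500).
Jacobian J = [[b^2 + b, 2·a·b + a + 6·b], [-b^2 - 4·b, -2·a·b - 4·a + 6·b + 2]].
At the point, J = [[12.000, 7.500], [-21.000, 35.000]] (det J = 577.500).
Solving J·Δ = −F gives Δ = (0.266, -1.626).
Then the next iterate is (a, b)₁ = (-1.234, 1.374).
Re-evaluating at (-1.234, 1.374): F = (1.63847, 15.52333), so ‖F‖₂ = 15.610.

15.610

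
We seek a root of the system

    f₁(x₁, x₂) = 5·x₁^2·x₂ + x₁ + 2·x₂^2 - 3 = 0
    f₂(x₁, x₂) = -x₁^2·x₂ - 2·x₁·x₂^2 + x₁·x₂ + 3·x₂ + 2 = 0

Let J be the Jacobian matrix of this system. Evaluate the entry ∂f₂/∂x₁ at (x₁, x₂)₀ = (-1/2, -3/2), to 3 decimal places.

-7.500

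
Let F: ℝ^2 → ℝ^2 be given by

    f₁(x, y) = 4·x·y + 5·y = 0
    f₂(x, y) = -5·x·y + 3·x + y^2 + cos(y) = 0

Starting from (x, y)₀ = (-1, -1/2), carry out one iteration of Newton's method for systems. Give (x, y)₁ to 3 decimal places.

At (-1, -1/2): F = (-0.500, -4.37242).
Jacobian J = [[4·y, 4·x + 5], [-5·y + 3, -5·x + 2·y - sin(y)]].
At the point, J = [[-2.000, 1.000], [5.500, 4.47943]] (det J = -14.45885).
Solving J·Δ = −F gives Δ = (0.148, 0.795).
Then the next iterate is (x, y)₁ = (-0.852, 0.295).

(-0.852, 0.295)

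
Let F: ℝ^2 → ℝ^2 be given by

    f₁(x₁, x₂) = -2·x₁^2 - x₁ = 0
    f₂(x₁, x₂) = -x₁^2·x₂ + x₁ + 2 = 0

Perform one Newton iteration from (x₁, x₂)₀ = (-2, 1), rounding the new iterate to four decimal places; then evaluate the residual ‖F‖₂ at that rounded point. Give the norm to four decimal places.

At (-2, 1): F = (-6.0000, -4.0000).
Jacobian J = [[-4·x₁ - 1, 0], [-2·x₁·x₂ + 1, -x₁^2]].
At the point, J = [[7.0000, 0.0000], [5.0000, -4.0000]] (det J = -28.0000).
Solving J·Δ = −F gives Δ = (0.8571, 0.0714).
Then the next iterate is (x₁, x₂)₁ = (-1.1429, 1.0714).
Re-evaluating at (-1.1429, 1.0714): F = (-1.469541, -0.542385), so ‖F‖₂ = 1.5664.

1.5664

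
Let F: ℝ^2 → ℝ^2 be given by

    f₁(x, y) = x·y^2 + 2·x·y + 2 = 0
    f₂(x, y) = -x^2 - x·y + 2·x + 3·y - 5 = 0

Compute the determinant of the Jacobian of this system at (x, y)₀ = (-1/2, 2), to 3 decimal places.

31.000

J = [[y^2 + 2·y, 2·x·y + 2·x], [-2·x - y + 2, -x + 3]].
At the point, J = [[8.000, -3.000], [1.000, 3.500]].
det J = 31.000.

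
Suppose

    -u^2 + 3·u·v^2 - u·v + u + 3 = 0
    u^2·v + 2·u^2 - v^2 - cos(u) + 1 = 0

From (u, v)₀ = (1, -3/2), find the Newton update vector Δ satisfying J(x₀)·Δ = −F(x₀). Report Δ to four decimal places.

(-0.6769, 0.6342)

At (1, -3/2): F = (11.2500, -1.290302).
Jacobian J = [[-2·u + 3·v^2 - v + 1, 6·u·v - u], [2·u·v + 4·u + sin(u), u^2 - 2·v]].
At the point, J = [[7.2500, -10.0000], [1.841471, 4.0000]] (det J = 47.414710).
Solving J·Δ = −F gives Δ = (-0.6769, 0.6342).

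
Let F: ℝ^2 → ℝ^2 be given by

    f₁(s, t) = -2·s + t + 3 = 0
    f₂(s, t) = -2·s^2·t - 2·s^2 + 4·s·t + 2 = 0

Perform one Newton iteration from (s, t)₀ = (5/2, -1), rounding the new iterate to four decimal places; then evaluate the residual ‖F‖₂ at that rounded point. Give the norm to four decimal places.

At (5/2, -1): F = (-3.0000, -8.0000).
Jacobian J = [[-2, 1], [-4·s·t - 4·s + 4·t, -2·s^2 + 4·s]].
At the point, J = [[-2.0000, 1.0000], [-4.0000, -2.5000]] (det J = 9.0000).
Solving J·Δ = −F gives Δ = (-1.7222, -0.4444).
Then the next iterate is (s, t)₁ = (0.7778, -1.4444).
Re-evaluating at (0.7778, -1.4444): F = (0.0000, -1.956117), so ‖F‖₂ = 1.9561.

1.9561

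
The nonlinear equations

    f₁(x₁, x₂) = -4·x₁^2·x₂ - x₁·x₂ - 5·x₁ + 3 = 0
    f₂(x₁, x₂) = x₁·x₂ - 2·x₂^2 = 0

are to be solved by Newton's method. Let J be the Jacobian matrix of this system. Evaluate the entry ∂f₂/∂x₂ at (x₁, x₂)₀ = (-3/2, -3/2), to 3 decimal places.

4.500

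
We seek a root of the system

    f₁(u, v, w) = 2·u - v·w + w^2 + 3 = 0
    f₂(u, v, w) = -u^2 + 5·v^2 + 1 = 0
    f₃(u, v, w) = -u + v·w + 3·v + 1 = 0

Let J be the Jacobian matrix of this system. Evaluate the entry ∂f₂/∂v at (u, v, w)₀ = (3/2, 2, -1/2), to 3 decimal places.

∂f₂/∂v = 10·v.
At (3/2, 2, -1/2) this is 20.000.

20.000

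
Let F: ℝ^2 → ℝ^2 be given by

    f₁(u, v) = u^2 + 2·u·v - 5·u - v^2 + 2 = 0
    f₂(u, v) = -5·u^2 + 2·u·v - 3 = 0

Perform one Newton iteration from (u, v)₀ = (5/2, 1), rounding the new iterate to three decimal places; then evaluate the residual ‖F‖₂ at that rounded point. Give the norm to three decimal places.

7.874

At (5/2, 1): F = (-0.250, -29.250).
Jacobian J = [[2·u + 2·v - 5, 2·u - 2·v], [-10·u + 2·v, 2·u]].
At the point, J = [[2.000, 3.000], [-23.000, 5.000]] (det J = 79.000).
Solving J·Δ = −F gives Δ = (-1.095, 0.813).
Then the next iterate is (u, v)₁ = (1.405, 1.813).
Re-evaluating at (1.405, 1.813): F = (-1.24341, -7.77560), so ‖F‖₂ = 7.874.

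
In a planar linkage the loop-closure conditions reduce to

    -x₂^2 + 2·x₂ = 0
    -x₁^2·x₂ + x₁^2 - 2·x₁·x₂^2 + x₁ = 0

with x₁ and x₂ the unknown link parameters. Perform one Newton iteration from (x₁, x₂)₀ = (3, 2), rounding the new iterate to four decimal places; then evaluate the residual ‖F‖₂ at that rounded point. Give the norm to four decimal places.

5.3254

At (3, 2): F = (0.0000, -30.0000).
Jacobian J = [[0, -2·x₂ + 2], [-2·x₁·x₂ + 2·x₁ - 2·x₂^2 + 1, -x₁^2 - 4·x₁·x₂]].
At the point, J = [[0.0000, -2.0000], [-13.0000, -33.0000]] (det J = -26.0000).
Solving J·Δ = −F gives Δ = (-2.3077, 0.0000).
Then the next iterate is (x₁, x₂)₁ = (0.6923, 2.0000).
Re-evaluating at (0.6923, 2.0000): F = (0.0000, -5.325379), so ‖F‖₂ = 5.3254.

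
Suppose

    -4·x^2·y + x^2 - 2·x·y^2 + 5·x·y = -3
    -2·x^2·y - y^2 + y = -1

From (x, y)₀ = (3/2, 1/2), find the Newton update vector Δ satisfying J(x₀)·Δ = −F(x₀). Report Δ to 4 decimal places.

(-2.3750, 1.3611)

At (3/2, 1/2): F = (3.7500, -1.0000).
Jacobian J = [[-8·x·y + 2·x - 2·y^2 + 5·y, -4·x^2 - 4·x·y + 5·x], [-4·x·y, -2·x^2 - 2·y + 1]].
At the point, J = [[-1.0000, -4.5000], [-3.0000, -4.5000]] (det J = -9.0000).
Solving J·Δ = −F gives Δ = (-2.3750, 1.3611).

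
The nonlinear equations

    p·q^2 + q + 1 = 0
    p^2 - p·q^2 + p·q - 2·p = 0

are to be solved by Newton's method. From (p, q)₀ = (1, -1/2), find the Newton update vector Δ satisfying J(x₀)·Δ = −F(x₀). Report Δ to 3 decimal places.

At (1, -1/2): F = (0.750, -1.750).
Jacobian J = [[q^2, 2·p·q + 1], [2·p - q^2 + q - 2, -2·p·q + p]].
At the point, J = [[0.250, 0.000], [-0.750, 2.000]] (det J = 0.500).
Solving J·Δ = −F gives Δ = (-3.000, -0.250).

(-3.000, -0.250)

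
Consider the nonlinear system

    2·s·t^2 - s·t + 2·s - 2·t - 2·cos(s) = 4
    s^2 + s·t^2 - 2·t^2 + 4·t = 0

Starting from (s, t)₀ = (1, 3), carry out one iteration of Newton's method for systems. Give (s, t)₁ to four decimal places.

At (1, 3): F = (5.919395, 4.0000).
Jacobian J = [[2·t^2 - t + 2·sin(s) + 2, 4·s·t - s - 2], [2·s + t^2, 2·s·t - 4·t + 4]].
At the point, J = [[18.682942, 9.0000], [11.0000, -2.0000]] (det J = -136.365884).
Solving J·Δ = −F gives Δ = (-0.3508, 0.0705).
Then the next iterate is (s, t)₁ = (0.6492, 3.0705).

(0.6492, 3.0705)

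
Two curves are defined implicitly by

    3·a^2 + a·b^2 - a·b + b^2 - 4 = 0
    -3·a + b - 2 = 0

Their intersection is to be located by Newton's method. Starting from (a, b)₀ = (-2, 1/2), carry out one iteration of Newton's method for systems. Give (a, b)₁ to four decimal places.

At (-2, 1/2): F = (8.7500, 4.5000).
Jacobian J = [[6·a + b^2 - b, 2·a·b - a + 2·b], [-3, 1]].
At the point, J = [[-12.2500, 1.0000], [-3.0000, 1.0000]] (det J = -9.2500).
Solving J·Δ = −F gives Δ = (0.4595, -3.1216).
Then the next iterate is (a, b)₁ = (-1.5405, -2.6216).

(-1.5405, -2.6216)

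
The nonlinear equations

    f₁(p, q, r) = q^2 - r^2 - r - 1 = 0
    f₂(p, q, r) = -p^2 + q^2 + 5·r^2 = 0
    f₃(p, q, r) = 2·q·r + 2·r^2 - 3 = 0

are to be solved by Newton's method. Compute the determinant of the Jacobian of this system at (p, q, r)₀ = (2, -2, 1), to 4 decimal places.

24.0000

J = [[0, 2·q, -2·r - 1], [-2·p, 2·q, 10·r], [0, 2·r, 2·q + 4·r]].
At the point, J = [[0.0000, -4.0000, -3.0000], [-4.0000, -4.0000, 10.0000], [0.0000, 2.0000, 0.0000]].
det J = 24.0000.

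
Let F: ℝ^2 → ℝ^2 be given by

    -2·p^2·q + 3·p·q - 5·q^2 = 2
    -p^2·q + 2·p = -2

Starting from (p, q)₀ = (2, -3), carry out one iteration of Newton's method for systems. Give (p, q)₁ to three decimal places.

(1.248, -1.133)

At (2, -3): F = (-41.000, 18.000).
Jacobian J = [[-4·p·q + 3·q, -2·p^2 + 3·p - 10·q], [-2·p·q + 2, -p^2]].
At the point, J = [[15.000, 28.000], [14.000, -4.000]] (det J = -452.000).
Solving J·Δ = −F gives Δ = (-0.752, 1.867).
Then the next iterate is (p, q)₁ = (1.248, -1.133).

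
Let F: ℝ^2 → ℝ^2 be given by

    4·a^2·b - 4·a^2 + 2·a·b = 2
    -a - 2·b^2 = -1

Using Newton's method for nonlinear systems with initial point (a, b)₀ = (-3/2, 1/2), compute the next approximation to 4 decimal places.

At (-3/2, 1/2): F = (-8.0000, 2.0000).
Jacobian J = [[8·a·b - 8·a + 2·b, 4·a^2 + 2·a], [-1, -4·b]].
At the point, J = [[7.0000, 6.0000], [-1.0000, -2.0000]] (det J = -8.0000).
Solving J·Δ = −F gives Δ = (0.5000, 0.7500).
Then the next iterate is (a, b)₁ = (-1.0000, 1.2500).

(-1.0000, 1.2500)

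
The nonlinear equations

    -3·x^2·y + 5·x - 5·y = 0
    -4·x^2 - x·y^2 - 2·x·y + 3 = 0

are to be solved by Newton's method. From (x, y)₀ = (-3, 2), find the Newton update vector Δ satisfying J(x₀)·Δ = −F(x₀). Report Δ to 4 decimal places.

At (-3, 2): F = (-79.0000, -9.0000).
Jacobian J = [[-6·x·y + 5, -3·x^2 - 5], [-8·x - y^2 - 2·y, -2·x·y - 2·x]].
At the point, J = [[41.0000, -32.0000], [16.0000, 18.0000]] (det J = 1250.0000).
Solving J·Δ = −F gives Δ = (1.3680, -0.7160).

(1.3680, -0.7160)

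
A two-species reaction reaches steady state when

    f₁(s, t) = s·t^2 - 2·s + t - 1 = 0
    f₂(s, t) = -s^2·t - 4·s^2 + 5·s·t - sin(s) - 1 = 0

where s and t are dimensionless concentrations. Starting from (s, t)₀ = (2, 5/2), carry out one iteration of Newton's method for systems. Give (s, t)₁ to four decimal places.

(1.4570, 1.8007)

At (2, 5/2): F = (10.0000, -2.909297).
Jacobian J = [[t^2 - 2, 2·s·t + 1], [-2·s·t - 8·s + 5·t - cos(s), -s^2 + 5·s]].
At the point, J = [[4.2500, 11.0000], [-13.083853, 6.0000]] (det J = 169.422385).
Solving J·Δ = −F gives Δ = (-0.5430, -0.6993).
Then the next iterate is (s, t)₁ = (1.4570, 1.8007).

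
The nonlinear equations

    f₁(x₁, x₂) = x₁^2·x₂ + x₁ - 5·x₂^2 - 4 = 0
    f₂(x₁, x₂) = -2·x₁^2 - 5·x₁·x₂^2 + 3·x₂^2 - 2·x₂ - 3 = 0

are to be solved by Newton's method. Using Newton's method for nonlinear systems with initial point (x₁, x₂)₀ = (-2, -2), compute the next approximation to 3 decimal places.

(1.818, -2.015)

At (-2, -2): F = (-34.000, 45.000).
Jacobian J = [[2·x₁·x₂ + 1, x₁^2 - 10·x₂], [-4·x₁ - 5·x₂^2, -10·x₁·x₂ + 6·x₂ - 2]].
At the point, J = [[9.000, 24.000], [-12.000, -54.000]] (det J = -198.000).
Solving J·Δ = −F gives Δ = (3.818, -0.015).
Then the next iterate is (x₁, x₂)₁ = (1.818, -2.015).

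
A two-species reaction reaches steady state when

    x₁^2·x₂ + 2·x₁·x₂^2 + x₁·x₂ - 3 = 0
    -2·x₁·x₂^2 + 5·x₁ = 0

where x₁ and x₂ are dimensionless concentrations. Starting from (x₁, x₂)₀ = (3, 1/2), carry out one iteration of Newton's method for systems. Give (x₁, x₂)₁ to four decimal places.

At (3, 1/2): F = (4.5000, 13.5000).
Jacobian J = [[2·x₁·x₂ + 2·x₂^2 + x₂, x₁^2 + 4·x₁·x₂ + x₁], [-2·x₂^2 + 5, -4·x₁·x₂]].
At the point, J = [[4.0000, 18.0000], [4.5000, -6.0000]] (det J = -105.0000).
Solving J·Δ = −F gives Δ = (-2.5714, 0.3214).
Then the next iterate is (x₁, x₂)₁ = (0.4286, 0.8214).

(0.4286, 0.8214)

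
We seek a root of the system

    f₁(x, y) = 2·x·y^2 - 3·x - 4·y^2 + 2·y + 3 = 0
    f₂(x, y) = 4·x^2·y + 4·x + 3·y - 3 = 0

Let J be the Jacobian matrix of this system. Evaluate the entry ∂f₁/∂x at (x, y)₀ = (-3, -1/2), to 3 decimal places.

∂f₁/∂x = 2·y^2 - 3.
At (-3, -1/2) this is -2.500.

-2.500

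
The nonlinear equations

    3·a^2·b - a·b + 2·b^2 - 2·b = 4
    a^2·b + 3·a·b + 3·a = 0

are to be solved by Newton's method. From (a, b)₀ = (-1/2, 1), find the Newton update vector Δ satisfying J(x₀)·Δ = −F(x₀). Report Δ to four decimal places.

(1.1000, 2.2000)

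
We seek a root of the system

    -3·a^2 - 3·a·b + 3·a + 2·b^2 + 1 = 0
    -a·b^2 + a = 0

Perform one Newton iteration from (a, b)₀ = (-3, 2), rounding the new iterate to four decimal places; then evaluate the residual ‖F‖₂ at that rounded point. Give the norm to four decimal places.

3.1026

At (-3, 2): F = (-9.0000, 9.0000).
Jacobian J = [[-6·a - 3·b + 3, -3·a + 4·b], [-b^2 + 1, -2·a·b]].
At the point, J = [[15.0000, 17.0000], [-3.0000, 12.0000]] (det J = 231.0000).
Solving J·Δ = −F gives Δ = (1.1299, -0.4675).
Then the next iterate is (a, b)₁ = (-1.8701, 1.5325).
Re-evaluating at (-1.8701, 1.5325): F = (-1.807225, 2.521935), so ‖F‖₂ = 3.1026.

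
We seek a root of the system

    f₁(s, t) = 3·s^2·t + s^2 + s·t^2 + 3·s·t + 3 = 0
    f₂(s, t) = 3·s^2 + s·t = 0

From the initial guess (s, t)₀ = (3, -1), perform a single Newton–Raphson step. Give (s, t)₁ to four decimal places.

At (3, -1): F = (-21.0000, 24.0000).
Jacobian J = [[6·s·t + 2·s + t^2 + 3·t, 3·s^2 + 2·s·t + 3·s], [6·s + t, s]].
At the point, J = [[-14.0000, 30.0000], [17.0000, 3.0000]] (det J = -552.0000).
Solving J·Δ = −F gives Δ = (-1.4185, 0.0380).
Then the next iterate is (s, t)₁ = (1.5815, -0.9620).

(1.5815, -0.9620)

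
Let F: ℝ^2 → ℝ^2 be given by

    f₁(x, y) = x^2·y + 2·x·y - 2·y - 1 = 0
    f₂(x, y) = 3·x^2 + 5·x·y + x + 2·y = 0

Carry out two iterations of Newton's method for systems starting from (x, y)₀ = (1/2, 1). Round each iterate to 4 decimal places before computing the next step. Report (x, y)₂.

At (1/2, 1): F = (-1.7500, 5.7500).
Jacobian J = [[2·x·y + 2·y, x^2 + 2·x - 2], [6·x + 5·y + 1, 5·x + 2]].
At the point, J = [[3.0000, -0.7500], [9.0000, 4.5000]] (det J = 20.2500).
Solving J·Δ = −F gives Δ = (0.1759, -1.6296).
Then the next iterate is (x, y)₁ = (0.6759, -0.6296).
Round to (0.6759, -0.6296) and repeat: F = (-0.879520, -1.340511), J = [[-2.110293, -0.191359], [1.9074, 5.3795]].
Δ = (-0.4540, 0.4102), so (x, y)₂ = (0.2219, -0.2194).

(0.2219, -0.2194)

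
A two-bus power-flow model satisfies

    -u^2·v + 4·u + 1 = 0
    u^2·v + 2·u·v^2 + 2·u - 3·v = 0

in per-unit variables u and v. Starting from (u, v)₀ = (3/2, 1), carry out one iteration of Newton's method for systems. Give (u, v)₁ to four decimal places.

At (3/2, 1): F = (4.7500, 5.2500).
Jacobian J = [[-2·u·v + 4, -u^2], [2·u·v + 2·v^2 + 2, u^2 + 4·u·v - 3]].
At the point, J = [[1.0000, -2.2500], [7.0000, 5.2500]] (det J = 21.0000).
Solving J·Δ = −F gives Δ = (-1.7500, 1.3333).
Then the next iterate is (u, v)₁ = (-0.2500, 2.3333).

(-0.2500, 2.3333)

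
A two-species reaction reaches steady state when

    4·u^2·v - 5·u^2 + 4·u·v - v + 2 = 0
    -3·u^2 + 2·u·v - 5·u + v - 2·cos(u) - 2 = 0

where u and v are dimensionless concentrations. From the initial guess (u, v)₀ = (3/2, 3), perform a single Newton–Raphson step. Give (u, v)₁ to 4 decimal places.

(0.6092, 2.7605)

At (3/2, 3): F = (32.7500, -4.391474).
Jacobian J = [[8·u·v - 10·u + 4·v, 4·u^2 + 4·u - 1], [-6·u + 2·v + 2·sin(u) - 5, 2·u + 1]].
At the point, J = [[33.0000, 14.0000], [-6.005010, 4.0000]] (det J = 216.070140).
Solving J·Δ = −F gives Δ = (-0.8908, -0.2395).
Then the next iterate is (u, v)₁ = (0.6092, 2.7605).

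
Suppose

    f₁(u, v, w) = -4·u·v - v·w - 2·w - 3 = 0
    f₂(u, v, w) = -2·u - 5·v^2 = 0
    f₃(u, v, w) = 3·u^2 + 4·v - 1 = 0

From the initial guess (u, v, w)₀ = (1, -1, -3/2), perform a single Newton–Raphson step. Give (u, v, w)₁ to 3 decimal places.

At (1, -1, -3/2): F = (2.500, -7.000, -2.000).
Jacobian J = [[-4·v, -4·u - w, -v - 2], [-2, -10·v, 0], [6·u, 4, 0]].
At the point, J = [[4.000, -2.500, -1.000], [-2.000, 10.000, 0.000], [6.000, 4.000, 0.000]] (det J = 68.000).
Solving J·Δ = −F gives Δ = (-0.118, 0.676, 0.338).
Then the next iterate is (u, v, w)₁ = (0.882, -0.324, -1.162).

(0.882, -0.324, -1.162)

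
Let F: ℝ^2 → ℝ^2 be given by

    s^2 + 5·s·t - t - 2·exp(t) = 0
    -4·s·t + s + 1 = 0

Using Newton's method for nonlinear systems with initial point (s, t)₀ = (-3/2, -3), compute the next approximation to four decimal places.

(-3.2948, 3.9721)

At (-3/2, -3): F = (27.650426, -18.5000).
Jacobian J = [[2·s + 5·t, 5·s - 2·exp(t) - 1], [-4·t + 1, -4·s]].
At the point, J = [[-18.0000, -8.599574], [13.0000, 6.0000]] (det J = 3.794464).
Solving J·Δ = −F gives Δ = (-1.7948, 6.9721).
Then the next iterate is (s, t)₁ = (-3.2948, 3.9721).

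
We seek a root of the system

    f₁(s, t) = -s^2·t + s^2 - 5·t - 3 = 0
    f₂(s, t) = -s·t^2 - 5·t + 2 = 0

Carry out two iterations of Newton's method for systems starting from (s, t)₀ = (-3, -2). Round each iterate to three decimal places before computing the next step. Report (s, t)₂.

(-1.969, 0.073)

At (-3, -2): F = (34.000, 24.000).
Jacobian J = [[-2·s·t + 2·s, -s^2 - 5], [-t^2, -2·s·t - 5]].
At the point, J = [[-18.000, -14.000], [-4.000, -17.000]] (det J = 250.000).
Solving J·Δ = −F gives Δ = (0.968, 1.184).
Then the next iterate is (s, t)₁ = (-2.032, -0.816).
Round to (-2.032, -0.816) and repeat: F = (8.57831, 7.43302), J = [[-7.38022, -9.12902], [-0.66586, -8.31622]].
Δ = (0.063, 0.889), so (s, t)₂ = (-1.969, 0.073).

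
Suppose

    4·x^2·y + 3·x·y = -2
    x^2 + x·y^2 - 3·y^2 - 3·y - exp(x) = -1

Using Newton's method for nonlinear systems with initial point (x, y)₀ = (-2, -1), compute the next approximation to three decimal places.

At (-2, -1): F = (-8.000, 2.86466).
Jacobian J = [[8·x·y + 3·y, 4·x^2 + 3·x], [2·x + y^2 - exp(x), 2·x·y - 6·y - 3]].
At the point, J = [[13.000, 10.000], [-3.13534, 7.000]] (det J = 122.35335).
Solving J·Δ = −F gives Δ = (0.692, -0.099).
Then the next iterate is (x, y)₁ = (-1.308, -1.099).

(-1.308, -1.099)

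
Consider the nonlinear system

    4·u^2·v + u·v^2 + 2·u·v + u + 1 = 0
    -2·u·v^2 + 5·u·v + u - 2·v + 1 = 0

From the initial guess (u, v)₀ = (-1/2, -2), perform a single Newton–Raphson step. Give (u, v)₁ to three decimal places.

(-0.835, 0.259)

At (-1/2, -2): F = (-1.500, 13.500).
Jacobian J = [[8·u·v + v^2 + 2·v + 1, 4·u^2 + 2·u·v + 2·u], [-2·v^2 + 5·v + 1, -4·u·v + 5·u - 2]].
At the point, J = [[9.000, 2.000], [-17.000, -8.500]] (det J = -42.500).
Solving J·Δ = −F gives Δ = (-0.335, 2.259).
Then the next iterate is (u, v)₁ = (-0.835, 0.259).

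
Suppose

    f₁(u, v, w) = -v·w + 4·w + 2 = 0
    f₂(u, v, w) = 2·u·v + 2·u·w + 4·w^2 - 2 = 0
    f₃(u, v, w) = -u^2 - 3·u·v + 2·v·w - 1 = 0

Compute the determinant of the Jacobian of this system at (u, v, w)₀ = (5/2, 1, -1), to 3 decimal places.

J = [[0, -w, -v + 4], [2·v + 2·w, 2·u, 2·u + 8·w], [-2·u - 3·v, -3·u + 2·w, 2·v]].
At the point, J = [[0.000, 1.000, 3.000], [0.000, 5.000, -3.000], [-8.000, -9.500, 2.000]].
det J = 144.000.

144.000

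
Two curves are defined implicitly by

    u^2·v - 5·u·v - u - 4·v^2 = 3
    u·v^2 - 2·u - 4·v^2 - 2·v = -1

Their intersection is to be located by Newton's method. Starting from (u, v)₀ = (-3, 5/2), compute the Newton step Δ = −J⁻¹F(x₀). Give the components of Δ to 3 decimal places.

At (-3, 5/2): F = (35.000, -41.750).
Jacobian J = [[2·u·v - 5·v - 1, u^2 - 5·u - 8·v], [v^2 - 2, 2·u·v - 8·v - 2]].
At the point, J = [[-28.500, 4.000], [4.250, -37.000]] (det J = 1037.500).
Solving J·Δ = −F gives Δ = (1.087, -1.003).

(1.087, -1.003)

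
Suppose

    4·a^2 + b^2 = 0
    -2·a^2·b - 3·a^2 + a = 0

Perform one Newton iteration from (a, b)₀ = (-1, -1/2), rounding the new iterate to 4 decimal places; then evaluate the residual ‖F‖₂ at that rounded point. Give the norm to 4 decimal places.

At (-1, -1/2): F = (4.2500, -3.0000).
Jacobian J = [[8·a, 2·b], [-4·a·b - 6·a + 1, -2·a^2]].
At the point, J = [[-8.0000, -1.0000], [5.0000, -2.0000]] (det J = 21.0000).
Solving J·Δ = −F gives Δ = (0.5476, -0.1310).
Then the next iterate is (a, b)₁ = (-0.4524, -0.6310).
Re-evaluating at (-0.4524, -0.6310): F = (1.216824, -0.808109), so ‖F‖₂ = 1.4607.

1.4607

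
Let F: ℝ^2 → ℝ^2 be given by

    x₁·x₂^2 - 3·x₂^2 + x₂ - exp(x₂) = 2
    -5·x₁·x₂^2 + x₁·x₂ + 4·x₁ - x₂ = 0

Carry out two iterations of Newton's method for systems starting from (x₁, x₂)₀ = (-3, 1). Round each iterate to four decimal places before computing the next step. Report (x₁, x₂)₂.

(6.8359, 0.9884)

At (-3, 1): F = (-9.718282, -1.0000).
Jacobian J = [[x₂^2, 2·x₁·x₂ - 6·x₂ - exp(x₂) + 1], [-5·x₂^2 + x₂ + 4, -10·x₁·x₂ + x₁ - 1]].
At the point, J = [[1.0000, -13.718282], [0.0000, 26.0000]] (det J = 26.0000).
Solving J·Δ = −F gives Δ = (10.2459, 0.0385).
Then the next iterate is (x₁, x₂)₁ = (7.2459, 1.0385).
Round to (7.2459, 1.0385) and repeat: F = (0.792651, -3.602906), J = [[1.078482, 6.993758], [-0.353911, -69.002771]].
Δ = (-0.4100, -0.0501), so (x₁, x₂)₂ = (6.8359, 0.9884).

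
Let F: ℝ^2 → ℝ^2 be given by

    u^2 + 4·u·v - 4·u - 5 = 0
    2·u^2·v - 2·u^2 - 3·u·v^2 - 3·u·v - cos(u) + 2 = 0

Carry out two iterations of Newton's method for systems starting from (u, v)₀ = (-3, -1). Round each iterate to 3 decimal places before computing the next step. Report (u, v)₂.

At (-3, -1): F = (28.000, -33.01001).
Jacobian J = [[2·u + 4·v - 4, 4·u], [4·u·v - 4·u - 3·v^2 - 3·v + sin(u), 2·u^2 - 6·u·v - 3·u]].
At the point, J = [[-14.000, -12.000], [23.85888, 9.000]] (det J = 160.30656).
Solving J·Δ = −F gives Δ = (0.899, 1.284).
Then the next iterate is (u, v)₁ = (-2.101, 0.284).
Round to (-2.101, 0.284) and repeat: F = (5.43147, -1.51700), J = [[-7.066, -8.404], [4.06059, 18.71151]].
Δ = (0.906, -0.116), so (u, v)₂ = (-1.195, 0.168).

(-1.195, 0.168)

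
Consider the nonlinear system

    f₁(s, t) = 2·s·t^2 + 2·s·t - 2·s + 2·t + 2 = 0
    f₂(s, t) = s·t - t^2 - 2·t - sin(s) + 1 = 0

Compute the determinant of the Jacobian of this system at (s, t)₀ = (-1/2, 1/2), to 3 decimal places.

1.750

J = [[2·t^2 + 2·t - 2, 4·s·t + 2·s + 2], [t - cos(s), s - 2·t - 2]].
At the point, J = [[-0.500, 0.000], [-0.37758, -3.500]].
det J = 1.750.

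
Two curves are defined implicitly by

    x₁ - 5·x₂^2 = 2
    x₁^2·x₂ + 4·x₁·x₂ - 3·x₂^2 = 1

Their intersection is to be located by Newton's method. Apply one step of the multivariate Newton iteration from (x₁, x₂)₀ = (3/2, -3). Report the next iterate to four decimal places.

(0.9086, -1.4636)

At (3/2, -3): F = (-45.5000, -52.7500).
Jacobian J = [[1, -10·x₂], [2·x₁·x₂ + 4·x₂, x₁^2 + 4·x₁ - 6·x₂]].
At the point, J = [[1.0000, 30.0000], [-21.0000, 26.2500]] (det J = 656.2500).
Solving J·Δ = −F gives Δ = (-0.5914, 1.5364).
Then the next iterate is (x₁, x₂)₁ = (0.9086, -1.4636).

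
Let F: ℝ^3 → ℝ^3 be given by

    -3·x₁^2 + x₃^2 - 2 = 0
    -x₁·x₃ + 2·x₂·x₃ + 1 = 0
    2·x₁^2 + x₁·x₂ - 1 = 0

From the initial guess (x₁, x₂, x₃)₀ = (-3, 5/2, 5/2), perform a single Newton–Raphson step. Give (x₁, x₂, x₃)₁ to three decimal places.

At (-3, 5/2, 5/2): F = (-22.750, 21.000, 9.500).
Jacobian J = [[-6·x₁, 0, 2·x₃], [-x₃, 2·x₃, -x₁ + 2·x₂], [4·x₁ + x₂, x₁, 0]].
At the point, J = [[18.000, 0.000, 5.000], [-2.500, 5.000, 8.000], [-9.500, -3.000, 0.000]] (det J = 707.000).
Solving J·Δ = −F gives Δ = (1.554, -1.754, -1.043).
Then the next iterate is (x₁, x₂, x₃)₁ = (-1.446, 0.746, 1.457).

(-1.446, 0.746, 1.457)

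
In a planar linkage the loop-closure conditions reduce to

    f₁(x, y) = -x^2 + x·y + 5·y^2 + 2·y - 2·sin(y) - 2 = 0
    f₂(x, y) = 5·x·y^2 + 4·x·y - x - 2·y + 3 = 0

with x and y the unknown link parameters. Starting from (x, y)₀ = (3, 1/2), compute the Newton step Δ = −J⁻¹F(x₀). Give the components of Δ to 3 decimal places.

(-1.777, -0.190)

At (3, 1/2): F = (-8.20885, 8.750).
Jacobian J = [[-2·x + y, x + 10·y - 2·cos(y) + 2], [5·y^2 + 4·y - 1, 10·x·y + 4·x - 2]].
At the point, J = [[-5.500, 8.24483], [2.250, 25.000]] (det J = -156.05088).
Solving J·Δ = −F gives Δ = (-1.777, -0.190).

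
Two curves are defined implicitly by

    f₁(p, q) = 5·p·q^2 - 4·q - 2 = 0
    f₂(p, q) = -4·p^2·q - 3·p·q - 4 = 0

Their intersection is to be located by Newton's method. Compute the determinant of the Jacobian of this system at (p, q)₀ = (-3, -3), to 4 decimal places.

4203.0000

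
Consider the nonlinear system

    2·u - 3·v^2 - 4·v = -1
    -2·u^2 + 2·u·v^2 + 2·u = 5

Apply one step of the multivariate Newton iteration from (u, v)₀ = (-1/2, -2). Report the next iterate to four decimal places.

(0.2727, -1.6932)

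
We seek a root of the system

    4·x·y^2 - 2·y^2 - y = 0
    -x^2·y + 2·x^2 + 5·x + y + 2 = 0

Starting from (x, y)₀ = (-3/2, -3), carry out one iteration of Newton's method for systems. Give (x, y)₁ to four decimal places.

(-1.3988, -1.6094)

At (-3/2, -3): F = (-69.0000, 2.7500).
Jacobian J = [[4·y^2, 8·x·y - 4·y - 1], [-2·x·y + 4·x + 5, -x^2 + 1]].
At the point, J = [[36.0000, 47.0000], [-10.0000, -1.2500]] (det J = 425.0000).
Solving J·Δ = −F gives Δ = (0.1012, 1.3906).
Then the next iterate is (x, y)₁ = (-1.3988, -1.6094).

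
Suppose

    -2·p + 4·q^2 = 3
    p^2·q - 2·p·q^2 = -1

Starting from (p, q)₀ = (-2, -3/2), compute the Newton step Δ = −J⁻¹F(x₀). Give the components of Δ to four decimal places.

(0.9412, 0.6765)

At (-2, -3/2): F = (10.0000, 4.0000).
Jacobian J = [[-2, 8·q], [2·p·q - 2·q^2, p^2 - 4·p·q]].
At the point, J = [[-2.0000, -12.0000], [1.5000, -8.0000]] (det J = 34.0000).
Solving J·Δ = −F gives Δ = (0.9412, 0.6765).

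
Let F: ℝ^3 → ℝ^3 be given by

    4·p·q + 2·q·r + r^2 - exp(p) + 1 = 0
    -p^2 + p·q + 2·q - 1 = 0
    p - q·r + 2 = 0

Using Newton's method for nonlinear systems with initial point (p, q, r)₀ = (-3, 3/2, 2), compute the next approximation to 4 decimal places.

(-1.5457, 0.9071, 1.0934)

At (-3, 3/2, 2): F = (-7.049787, -11.5000, -4.0000).
Jacobian J = [[4·q - exp(p), 4·p + 2·r, 2·q + 2·r], [-2·p + q, p + 2, 0], [1, -r, -q]].
At the point, J = [[5.950213, -8.0000, 7.0000], [7.5000, -1.0000, 0.0000], [1.0000, -2.0000, -1.5000]] (det J = -179.074681).
Solving J·Δ = −F gives Δ = (1.4543, -0.5929, -0.9066).
Then the next iterate is (p, q, r)₁ = (-1.5457, 0.9071, 1.0934).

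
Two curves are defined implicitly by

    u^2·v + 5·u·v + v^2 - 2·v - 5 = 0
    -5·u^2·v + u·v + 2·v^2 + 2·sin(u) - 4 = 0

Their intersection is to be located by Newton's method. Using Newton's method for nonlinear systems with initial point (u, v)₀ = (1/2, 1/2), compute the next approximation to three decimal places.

(0.587, 2.850)

At (1/2, 1/2): F = (-4.375, -2.91615).
Jacobian J = [[2·u·v + 5·v, u^2 + 5·u + 2·v - 2], [-10·u·v + v + 2·cos(u), -5·u^2 + u + 4·v]].
At the point, J = [[3.000, 1.750], [-0.24483, 1.250]] (det J = 4.17846).
Solving J·Δ = −F gives Δ = (0.087, 2.350).
Then the next iterate is (u, v)₁ = (0.587, 2.850).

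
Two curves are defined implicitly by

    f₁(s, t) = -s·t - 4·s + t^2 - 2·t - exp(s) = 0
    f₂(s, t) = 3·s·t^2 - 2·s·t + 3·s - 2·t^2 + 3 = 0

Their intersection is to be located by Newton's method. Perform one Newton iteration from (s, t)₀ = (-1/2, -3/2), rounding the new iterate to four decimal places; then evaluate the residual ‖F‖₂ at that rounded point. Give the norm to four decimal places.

At (-1/2, -3/2): F = (5.893469, -7.8750).
Jacobian J = [[-t - exp(s) - 4, -s + 2·t - 2], [3·t^2 - 2·t + 3, 6·s·t - 2·s - 4·t]].
At the point, J = [[-3.106531, -4.5000], [12.7500, 11.5000]] (det J = 21.649897).
Solving J·Δ = −F gives Δ = (-1.4937, 2.3408).
Then the next iterate is (s, t)₁ = (-1.9937, 0.8408).
Re-evaluating at (-1.9937, 0.8408): F = (8.540257, -5.270690), so ‖F‖₂ = 10.0357.

10.0357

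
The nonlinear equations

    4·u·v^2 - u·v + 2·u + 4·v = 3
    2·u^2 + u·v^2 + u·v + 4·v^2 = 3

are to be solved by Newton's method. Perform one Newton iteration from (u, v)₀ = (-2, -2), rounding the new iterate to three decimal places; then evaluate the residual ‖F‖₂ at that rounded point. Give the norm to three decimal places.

139.036

At (-2, -2): F = (-51.000, 17.000).
Jacobian J = [[4·v^2 - v + 2, 8·u·v - u + 4], [4·u + v^2 + v, 2·u·v + u + 8·v]].
At the point, J = [[20.000, 38.000], [-6.000, -10.000]] (det J = 28.000).
Solving J·Δ = −F gives Δ = (4.857, -1.214).
Then the next iterate is (u, v)₁ = (2.857, -3.214).
Re-evaluating at (2.857, -3.214): F = (117.08931, 74.97391), so ‖F‖₂ = 139.036.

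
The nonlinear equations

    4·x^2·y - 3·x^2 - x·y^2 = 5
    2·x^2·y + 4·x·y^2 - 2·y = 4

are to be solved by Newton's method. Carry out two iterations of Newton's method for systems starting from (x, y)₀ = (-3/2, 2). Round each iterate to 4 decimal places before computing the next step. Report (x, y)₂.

At (-3/2, 2): F = (12.2500, -23.0000).
Jacobian J = [[8·x·y - 6·x - y^2, 4·x^2 - 2·x·y], [4·x·y + 4·y^2, 2·x^2 + 8·x·y - 2]].
At the point, J = [[-19.0000, 15.0000], [4.0000, -21.5000]] (det J = 348.5000).
Solving J·Δ = −F gives Δ = (-0.2342, -1.1133).
Then the next iterate is (x, y)₁ = (-1.7342, 0.8867).
Round to (-1.7342, 0.8867) and repeat: F = (-1.992035, -5.893957), J = [[-2.682758, 15.105229], [-3.005913, -8.286822]].
Δ = (-1.5604, -0.1452), so (x, y)₂ = (-3.2946, 0.7415).

(-3.2946, 0.7415)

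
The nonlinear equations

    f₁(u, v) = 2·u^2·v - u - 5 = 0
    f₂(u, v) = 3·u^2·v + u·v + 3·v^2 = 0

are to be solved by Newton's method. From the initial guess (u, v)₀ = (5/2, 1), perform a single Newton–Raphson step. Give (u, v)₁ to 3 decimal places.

At (5/2, 1): F = (5.000, 24.250).
Jacobian J = [[4·u·v - 1, 2·u^2], [6·u·v + v, 3·u^2 + u + 6·v]].
At the point, J = [[9.000, 12.500], [16.000, 27.250]] (det J = 45.250).
Solving J·Δ = −F gives Δ = (3.688, -3.055).
Then the next iterate is (u, v)₁ = (6.188, -2.055).

(6.188, -2.055)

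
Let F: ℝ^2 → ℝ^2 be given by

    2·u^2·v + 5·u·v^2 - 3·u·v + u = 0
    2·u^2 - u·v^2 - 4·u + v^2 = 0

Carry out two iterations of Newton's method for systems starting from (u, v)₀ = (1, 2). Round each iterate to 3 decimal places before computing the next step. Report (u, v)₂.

At (1, 2): F = (19.000, -2.000).
Jacobian J = [[4·u·v + 5·v^2 - 3·v + 1, 2·u^2 + 10·u·v - 3·u], [4·u - v^2 - 4, -2·u·v + 2·v]].
At the point, J = [[23.000, 19.000], [-4.000, 0.000]] (det J = 76.000).
Solving J·Δ = −F gives Δ = (-0.500, -0.395).
Then the next iterate is (u, v)₁ = (0.500, 1.605).
Round to (0.500, 1.605) and repeat: F = (5.33506, -0.21199), J = [[12.27512, 7.025], [-4.57602, 1.605]].
Δ = (-0.194, -0.421), so (u, v)₂ = (0.306, 1.184).

(0.306, 1.184)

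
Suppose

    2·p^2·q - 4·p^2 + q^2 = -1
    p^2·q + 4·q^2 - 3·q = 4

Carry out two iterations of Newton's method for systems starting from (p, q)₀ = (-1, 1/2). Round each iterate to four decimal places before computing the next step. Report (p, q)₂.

(-1.2050, 1.5224)

At (-1, 1/2): F = (-1.7500, -4.0000).
Jacobian J = [[4·p·q - 8·p, 2·p^2 + 2·q], [2·p·q, p^2 + 8·q - 3]].
At the point, J = [[6.0000, 3.0000], [-1.0000, 2.0000]] (det J = 15.0000).
Solving J·Δ = −F gives Δ = (-0.5667, 1.7167).
Then the next iterate is (p, q)₁ = (-1.5667, 2.2167).
Round to (-1.5667, 2.2167) and repeat: F = (6.977560, 14.445934), J = [[-1.358016, 9.342498], [-6.945808, 17.188149]].
Δ = (0.3617, -0.6943), so (p, q)₂ = (-1.2050, 1.5224).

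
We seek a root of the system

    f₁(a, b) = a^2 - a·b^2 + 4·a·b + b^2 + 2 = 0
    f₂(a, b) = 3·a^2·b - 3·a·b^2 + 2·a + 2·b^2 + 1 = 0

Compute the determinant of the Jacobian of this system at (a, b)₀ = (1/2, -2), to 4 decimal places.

J = [[2·a - b^2 + 4·b, -2·a·b + 4·a + 2·b], [6·a·b - 3·b^2 + 2, 3·a^2 - 6·a·b + 4·b]].
At the point, J = [[-11.0000, 0.0000], [-16.0000, -1.2500]].
det J = 13.7500.

13.7500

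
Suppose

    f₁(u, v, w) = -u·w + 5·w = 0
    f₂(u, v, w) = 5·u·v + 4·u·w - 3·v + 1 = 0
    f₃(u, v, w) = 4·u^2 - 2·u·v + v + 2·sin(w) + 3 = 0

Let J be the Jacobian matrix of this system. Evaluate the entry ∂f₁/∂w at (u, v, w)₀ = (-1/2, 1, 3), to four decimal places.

5.5000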